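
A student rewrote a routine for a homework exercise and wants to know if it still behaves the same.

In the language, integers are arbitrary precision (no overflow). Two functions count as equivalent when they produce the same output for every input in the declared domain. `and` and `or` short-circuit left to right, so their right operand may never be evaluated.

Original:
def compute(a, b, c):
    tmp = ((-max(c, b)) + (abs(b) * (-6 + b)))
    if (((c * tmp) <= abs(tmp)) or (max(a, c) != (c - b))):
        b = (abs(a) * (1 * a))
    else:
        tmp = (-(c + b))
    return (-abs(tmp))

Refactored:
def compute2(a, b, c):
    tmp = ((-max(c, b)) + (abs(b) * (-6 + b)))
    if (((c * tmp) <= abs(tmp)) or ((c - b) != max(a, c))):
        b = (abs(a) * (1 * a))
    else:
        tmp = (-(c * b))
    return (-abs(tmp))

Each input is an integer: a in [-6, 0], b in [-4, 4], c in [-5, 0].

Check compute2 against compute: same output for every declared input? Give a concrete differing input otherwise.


There is a counterexample at a=-4, b=-1, c=-5: -6 on one side, -5 on the other.
compute: tmp becomes -6; next (((c * tmp) <= abs(tmp)) or (max(a, c) != (c - b))) evaluates to false; next tmp becomes 6; next final value -6
compute2: tmp becomes -6; next (((c * tmp) <= abs(tmp)) or ((c - b) != max(a, c))) evaluates to false; next tmp becomes -5; next final value -5
verdict: not equivalent; witness: a=-4, b=-1, c=-5


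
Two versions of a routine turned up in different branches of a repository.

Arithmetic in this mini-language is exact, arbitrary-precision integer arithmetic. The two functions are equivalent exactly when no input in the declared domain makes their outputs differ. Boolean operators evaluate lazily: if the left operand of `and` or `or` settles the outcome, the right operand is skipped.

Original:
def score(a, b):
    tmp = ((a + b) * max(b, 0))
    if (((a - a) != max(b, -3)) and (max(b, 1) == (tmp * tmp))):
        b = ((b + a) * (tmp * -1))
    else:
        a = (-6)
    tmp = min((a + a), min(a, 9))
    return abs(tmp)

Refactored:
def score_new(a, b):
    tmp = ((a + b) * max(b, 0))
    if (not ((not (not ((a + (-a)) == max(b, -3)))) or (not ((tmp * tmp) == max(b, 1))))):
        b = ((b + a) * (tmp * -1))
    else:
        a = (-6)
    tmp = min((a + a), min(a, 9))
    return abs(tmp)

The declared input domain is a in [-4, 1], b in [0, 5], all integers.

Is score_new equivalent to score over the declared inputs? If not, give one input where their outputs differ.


Equivalent — the differences include comparison usage differs; also boolean connective usage differs; also arithmetic usage differs, yet no declared input distinguishes the two.
Tracing a=-1, b=1: score: tmp := 0 | (((a - a) != max(b, -3)) and (max(b, 1) == (tmp * tmp))): false | a := -6 | tmp := -12 | result 12 | score_new: tmp := 0 | (not ((not (not ((a + (-a)) == max(b, -3)))) or (not ((tmp * tmp) == max(b, 1))))): false | a := -6 | tmp := -12 | result 12 — matching result 12.
Sweeping the whole domain (36 inputs) finds no disagreement.
verdict: equivalent


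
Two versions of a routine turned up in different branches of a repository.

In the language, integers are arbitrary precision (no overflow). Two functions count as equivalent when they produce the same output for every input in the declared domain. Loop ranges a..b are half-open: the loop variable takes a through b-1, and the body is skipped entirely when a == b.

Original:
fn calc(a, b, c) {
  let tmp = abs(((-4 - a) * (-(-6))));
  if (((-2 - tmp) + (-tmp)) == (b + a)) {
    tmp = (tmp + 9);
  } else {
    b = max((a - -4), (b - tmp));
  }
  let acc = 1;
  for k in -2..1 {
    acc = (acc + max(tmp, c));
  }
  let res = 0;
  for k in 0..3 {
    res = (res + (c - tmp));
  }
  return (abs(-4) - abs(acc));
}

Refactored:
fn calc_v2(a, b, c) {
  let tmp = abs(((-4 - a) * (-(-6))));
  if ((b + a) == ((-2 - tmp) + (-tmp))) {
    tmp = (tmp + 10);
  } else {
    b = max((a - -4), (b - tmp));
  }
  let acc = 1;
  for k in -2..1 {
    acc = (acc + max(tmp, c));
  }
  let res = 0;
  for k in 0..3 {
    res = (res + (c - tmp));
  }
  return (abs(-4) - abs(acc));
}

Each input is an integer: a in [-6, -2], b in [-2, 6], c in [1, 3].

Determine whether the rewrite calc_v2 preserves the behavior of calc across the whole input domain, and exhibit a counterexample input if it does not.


Take a=-4, b=2, c=1.
calc: tmp becomes 0; next (((-2 - tmp) + (-tmp)) == (b + a)) evaluates to true; next tmp becomes 9; next acc becomes 1; next at k=-2:; next acc becomes 10; next at k=-1:; next acc becomes 19; next at k=0:; next acc becomes 28; next res becomes 0; next at k=0:; next res becomes -8; next at k=1:; next res becomes -16; next at k=2:; next res becomes -24; next final value -24
calc_v2: tmp becomes 0; next ((b + a) == ((-2 - tmp) + (-tmp))) evaluates to true; next tmp becomes 10; next acc becomes 1; next at k=-2:; next acc becomes 11; next at k=-1:; next acc becomes 21; next at k=0:; next acc becomes 31; next res becomes 0; next at k=0:; next res becomes -9; next at k=1:; next res becomes -18; next at k=2:; next res becomes -27; next final value -27
-24 and -27 differ, so these are not the same function on this domain.
verdict: not equivalent; witness: a=-4, b=2, c=1


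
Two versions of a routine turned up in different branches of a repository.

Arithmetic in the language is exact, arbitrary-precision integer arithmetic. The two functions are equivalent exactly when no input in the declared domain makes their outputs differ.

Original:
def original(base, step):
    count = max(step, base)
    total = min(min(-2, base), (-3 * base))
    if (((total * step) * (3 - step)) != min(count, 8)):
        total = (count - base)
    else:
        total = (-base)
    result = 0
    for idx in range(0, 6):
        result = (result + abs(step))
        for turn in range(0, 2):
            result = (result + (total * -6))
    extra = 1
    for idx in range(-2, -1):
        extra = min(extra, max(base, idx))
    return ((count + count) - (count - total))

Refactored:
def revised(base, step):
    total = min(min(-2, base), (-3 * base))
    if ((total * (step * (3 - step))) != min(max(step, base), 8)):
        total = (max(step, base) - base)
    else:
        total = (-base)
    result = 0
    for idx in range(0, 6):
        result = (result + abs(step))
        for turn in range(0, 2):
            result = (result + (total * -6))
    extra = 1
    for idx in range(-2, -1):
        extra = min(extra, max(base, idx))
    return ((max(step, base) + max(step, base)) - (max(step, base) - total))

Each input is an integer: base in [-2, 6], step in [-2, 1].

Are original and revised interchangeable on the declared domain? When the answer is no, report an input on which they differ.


Side by side, the visible changes include: statement counts differ, and local variable names differ, and min/max/abs usage differs.
Spot check at base=1, step=-2 — original: count=1, then total=-3, then (((total * step) * (3 - step)) != min(count, 8)) is true, then total=0, then result=0, then (idx=0), then result=2, then (turn=0), then result=2, then (turn=1), then result=2, then (idx=1), then result=4, then (turn=0), then result=4, then (turn=1), then result=4, then (idx=2), then result=6, then (turn=0), then result=6, then (turn=1), then result=6, then (idx=3), then result=8, then (turn=0), then result=8, then (turn=1), then result=8, then (idx=4), then result=10, then (turn=0), then result=10, then (turn=1), then result=10, then (idx=5), then result=12, then (turn=0), then result=12, then (turn=1), then result=12, then extra=1, then (idx=-2), then extra=1, then returns 1. revised: total=-3, then ((total * (step * (3 - step))) != min(max(step, base), 8)) is true, then total=0, then result=0, then (idx=0), then result=2, then (turn=0), then result=2, then (turn=1), then result=2, then (idx=1), then result=4, then (turn=0), then result=4, then (turn=1), then result=4, then (idx=2), then result=6, then (turn=0), then result=6, then (turn=1), then result=6, then (idx=3), then result=8, then (turn=0), then result=8, then (turn=1), then result=8, then (idx=4), then result=10, then (turn=0), then result=10, then (turn=1), then result=10, then (idx=5), then result=12, then (turn=0), then result=12, then (turn=1), then result=12, then extra=1, then (idx=-2), then extra=1, then returns 1. Both give 1.
Every one of the 36 inputs gives matching results.
verdict: equivalent


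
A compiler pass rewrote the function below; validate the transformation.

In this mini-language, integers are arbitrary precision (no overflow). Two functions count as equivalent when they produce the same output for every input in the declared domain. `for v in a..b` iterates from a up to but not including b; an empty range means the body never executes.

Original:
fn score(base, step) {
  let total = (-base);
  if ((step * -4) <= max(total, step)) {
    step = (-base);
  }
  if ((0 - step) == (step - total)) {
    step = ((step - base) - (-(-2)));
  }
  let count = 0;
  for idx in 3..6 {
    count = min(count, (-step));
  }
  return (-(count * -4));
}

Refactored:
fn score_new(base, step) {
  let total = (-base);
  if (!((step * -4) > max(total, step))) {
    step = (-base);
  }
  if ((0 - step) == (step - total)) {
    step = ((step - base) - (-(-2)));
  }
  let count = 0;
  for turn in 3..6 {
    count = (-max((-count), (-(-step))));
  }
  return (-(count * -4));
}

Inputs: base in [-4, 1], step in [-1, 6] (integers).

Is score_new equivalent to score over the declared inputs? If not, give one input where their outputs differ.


This is a faithful refactor — local variable names differ; also boolean connective usage differs; also min/max/abs usage differs; also comparison usage differs, but the computed results match everywhere.
Tracing base=-3, step=5: score: total becomes 3; next ((step * -4) <= max(total, step)) evaluates to true; next step becomes 3; next ((0 - step) == (step - total)) evaluates to false; next count becomes 0; next at idx=3:; next count becomes -3; next at idx=4:; next count becomes -3; next at idx=5:; next count becomes -3; next final value -12 | score_new: total becomes 3; next (!((step * -4) > max(total, step))) evaluates to true; next step becomes 3; next ((0 - step) == (step - total)) evaluates to false; next count becomes 0; next at turn=3:; next count becomes -3; next at turn=4:; next count becomes -3; next at turn=5:; next count becomes -3; next final value -12 — matching result -12.
Every one of the 48 inputs gives matching results.
verdict: equivalent


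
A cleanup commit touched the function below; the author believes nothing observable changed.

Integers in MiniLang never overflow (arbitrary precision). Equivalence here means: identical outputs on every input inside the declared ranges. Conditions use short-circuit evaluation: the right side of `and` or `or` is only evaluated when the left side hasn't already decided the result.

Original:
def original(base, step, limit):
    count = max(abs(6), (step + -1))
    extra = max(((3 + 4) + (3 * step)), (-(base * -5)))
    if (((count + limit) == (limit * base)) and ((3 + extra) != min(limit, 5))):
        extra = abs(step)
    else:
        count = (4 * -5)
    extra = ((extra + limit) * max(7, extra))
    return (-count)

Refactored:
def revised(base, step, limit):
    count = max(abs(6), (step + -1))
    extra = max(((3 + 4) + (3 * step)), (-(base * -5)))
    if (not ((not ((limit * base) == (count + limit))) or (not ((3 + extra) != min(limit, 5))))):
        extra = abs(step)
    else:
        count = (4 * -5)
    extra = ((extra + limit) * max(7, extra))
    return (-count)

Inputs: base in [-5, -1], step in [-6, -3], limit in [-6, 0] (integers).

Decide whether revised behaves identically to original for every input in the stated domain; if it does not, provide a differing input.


The two versions differ — the changes include boolean connective usage differs.
Tracing base=-1, step=-6, limit=-5: original: count becomes 6; next extra becomes -5; next (((count + limit) == (limit * base)) and ((3 + extra) != min(limit, 5))) evaluates to false; next count becomes -20; next extra becomes -70; next final value 20 | revised: count becomes 6; next extra becomes -5; next (not ((not ((limit * base) == (count + limit))) or (not ((3 + extra) != min(limit, 5))))) evaluates to false; next count becomes -20; next extra becomes -70; next final value 20 — matching result 20.
Across all 140 domain points the two functions coincide.
verdict: equivalent


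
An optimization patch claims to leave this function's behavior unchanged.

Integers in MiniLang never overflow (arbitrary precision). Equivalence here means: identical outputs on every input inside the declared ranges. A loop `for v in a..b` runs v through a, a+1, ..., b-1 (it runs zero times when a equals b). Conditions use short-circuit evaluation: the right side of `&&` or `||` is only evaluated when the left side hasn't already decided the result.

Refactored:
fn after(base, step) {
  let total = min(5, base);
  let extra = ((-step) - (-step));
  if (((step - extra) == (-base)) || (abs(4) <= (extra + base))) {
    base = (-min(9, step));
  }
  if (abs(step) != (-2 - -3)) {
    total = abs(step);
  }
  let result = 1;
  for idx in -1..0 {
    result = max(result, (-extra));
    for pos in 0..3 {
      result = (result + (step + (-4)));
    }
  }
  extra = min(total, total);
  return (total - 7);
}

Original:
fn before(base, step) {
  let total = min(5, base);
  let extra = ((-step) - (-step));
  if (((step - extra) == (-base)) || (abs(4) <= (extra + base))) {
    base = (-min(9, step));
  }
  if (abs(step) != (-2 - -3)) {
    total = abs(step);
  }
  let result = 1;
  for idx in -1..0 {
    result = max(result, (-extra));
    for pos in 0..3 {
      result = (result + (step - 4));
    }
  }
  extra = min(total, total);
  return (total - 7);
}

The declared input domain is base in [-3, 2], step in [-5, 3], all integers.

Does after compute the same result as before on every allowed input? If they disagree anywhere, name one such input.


Changes here: arithmetic usage differs; the full 54-point sweep finds no disagreement.
verdict: equivalent


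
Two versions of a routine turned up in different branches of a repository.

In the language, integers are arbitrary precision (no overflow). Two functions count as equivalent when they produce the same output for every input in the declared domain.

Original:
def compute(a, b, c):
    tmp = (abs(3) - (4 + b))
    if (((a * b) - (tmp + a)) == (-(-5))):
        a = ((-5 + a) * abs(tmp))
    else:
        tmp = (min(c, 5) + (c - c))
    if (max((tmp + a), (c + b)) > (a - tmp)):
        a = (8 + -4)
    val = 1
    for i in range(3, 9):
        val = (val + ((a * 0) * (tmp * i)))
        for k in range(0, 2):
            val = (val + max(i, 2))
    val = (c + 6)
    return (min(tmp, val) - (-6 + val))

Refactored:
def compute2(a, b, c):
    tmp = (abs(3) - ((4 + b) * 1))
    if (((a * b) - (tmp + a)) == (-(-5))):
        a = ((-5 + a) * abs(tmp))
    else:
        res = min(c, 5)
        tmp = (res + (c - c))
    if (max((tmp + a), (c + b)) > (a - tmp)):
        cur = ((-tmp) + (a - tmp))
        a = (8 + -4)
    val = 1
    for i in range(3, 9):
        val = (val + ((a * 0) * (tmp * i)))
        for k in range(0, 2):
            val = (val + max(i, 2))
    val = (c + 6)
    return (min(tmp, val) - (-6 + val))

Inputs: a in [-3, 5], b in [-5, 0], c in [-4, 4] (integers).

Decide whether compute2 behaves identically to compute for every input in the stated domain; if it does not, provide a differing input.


Comparing the listings, the differences include: local variable names differ, constant usage differs, arithmetic usage differs, statement counts differ.
Tracing a=0, b=-2, c=1: compute: tmp becomes 1; next (((a * b) - (tmp + a)) == (-(-5))) evaluates to false; next tmp becomes 1; next (max((tmp + a), (c + b)) > (a - tmp)) evaluates to true; next a becomes 4; next val becomes 1; next at i=3:; next val becomes 1; next at k=0:; next val becomes 4; next at k=1:; next val becomes 7; next at i=4:; next val becomes 7; next at k=0:; next val becomes 11; next at k=1:; next val becomes 15; next at i=5:; next val becomes 15; next at k=0:; next val becomes 20; next at k=1:; next val becomes 25; next at i=6:; next val becomes 25; next at k=0:; next val becomes 31; next at k=1:; next val becomes 37; next at i=7:; next val becomes 37; next at k=0:; next val becomes 44; next at k=1:; next val becomes 51; next at i=8:; next val becomes 51; next at k=0:; next val becomes 59; next at k=1:; next val becomes 67; next val becomes 7; next final value 0 | compute2: tmp becomes 1; next (((a * b) - (tmp + a)) == (-(-5))) evaluates to false; next res becomes 1; next tmp becomes 1; next (max((tmp + a), (c + b)) > (a - tmp)) evaluates to true; next cur becomes -2; next a becomes 4; next val becomes 1; next at i=3:; next val becomes 1; next at k=0:; next val becomes 4; next at k=1:; next val becomes 7; next at i=4:; next val becomes 7; next at k=0:; next val becomes 11; next at k=1:; next val becomes 15; next at i=5:; next val becomes 15; next at k=0:; next val becomes 20; next at k=1:; next val becomes 25; next at i=6:; next val becomes 25; next at k=0:; next val becomes 31; next at k=1:; next val becomes 37; next at i=7:; next val becomes 37; next at k=0:; next val becomes 44; next at k=1:; next val becomes 51; next at i=8:; next val becomes 51; next at k=0:; next val becomes 59; next at k=1:; next val becomes 67; next val becomes 7; next final value 0 — matching result 0.
An exhaustive pass over the 486 declared inputs shows identical outputs.
verdict: equivalent


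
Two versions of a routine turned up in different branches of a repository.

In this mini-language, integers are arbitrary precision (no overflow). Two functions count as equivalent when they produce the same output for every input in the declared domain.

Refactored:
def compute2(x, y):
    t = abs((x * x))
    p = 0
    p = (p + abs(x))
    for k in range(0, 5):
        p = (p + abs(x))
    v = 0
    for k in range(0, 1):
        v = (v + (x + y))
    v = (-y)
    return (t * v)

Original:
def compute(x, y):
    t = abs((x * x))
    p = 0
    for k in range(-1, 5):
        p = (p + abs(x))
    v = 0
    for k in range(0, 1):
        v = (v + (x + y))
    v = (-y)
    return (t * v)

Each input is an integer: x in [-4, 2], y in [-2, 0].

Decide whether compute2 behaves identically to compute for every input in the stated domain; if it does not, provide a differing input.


Reading the diff, among the changes: statement counts differ; loop structure differs; min/max/abs usage differs; arithmetic usage differs.
Spot check at x=-2, y=-2 — compute: t=4, then p=0, then (k=-1), then p=2, then (k=0), then p=4, then (k=1), then p=6, then (k=2), then p=8, then (k=3), then p=10, then (k=4), then p=12, then v=0, then (k=0), then v=-4, then v=2, then returns 8. compute2: t=4, then p=0, then p=2, then (k=0), then p=4, then (k=1), then p=6, then (k=2), then p=8, then (k=3), then p=10, then (k=4), then p=12, then v=0, then (k=0), then v=-4, then v=2, then returns 8. Both give 8.
An exhaustive pass over the 21 declared inputs shows identical outputs.
verdict: equivalent


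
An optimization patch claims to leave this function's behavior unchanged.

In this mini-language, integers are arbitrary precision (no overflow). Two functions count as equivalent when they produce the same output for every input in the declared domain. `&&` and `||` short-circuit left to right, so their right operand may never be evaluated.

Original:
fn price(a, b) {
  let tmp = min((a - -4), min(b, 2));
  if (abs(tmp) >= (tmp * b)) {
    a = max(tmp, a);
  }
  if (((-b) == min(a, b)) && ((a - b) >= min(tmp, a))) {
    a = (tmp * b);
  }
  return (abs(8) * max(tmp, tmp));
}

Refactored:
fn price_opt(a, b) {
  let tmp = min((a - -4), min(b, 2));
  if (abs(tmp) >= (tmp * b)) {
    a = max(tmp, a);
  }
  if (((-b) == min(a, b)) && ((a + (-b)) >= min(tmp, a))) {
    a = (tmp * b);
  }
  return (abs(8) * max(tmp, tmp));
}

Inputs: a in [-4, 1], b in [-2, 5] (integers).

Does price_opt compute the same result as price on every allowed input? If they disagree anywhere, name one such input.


Behavior is preserved: although arithmetic usage differs, the outputs never diverge.
Tracing a=-1, b=0: price: tmp := 0 | (abs(tmp) >= (tmp * b)): true | a := 0 | (((-b) == min(a, b)) && ((a - b) >= min(tmp, a))): true | a := 0 | result 0 | price_opt: tmp := 0 | (abs(tmp) >= (tmp * b)): true | a := 0 | (((-b) == min(a, b)) && ((a + (-b)) >= min(tmp, a))): true | a := 0 | result 0 — matching result 0.
Sweeping the whole domain (48 inputs) finds no disagreement.
verdict: equivalent


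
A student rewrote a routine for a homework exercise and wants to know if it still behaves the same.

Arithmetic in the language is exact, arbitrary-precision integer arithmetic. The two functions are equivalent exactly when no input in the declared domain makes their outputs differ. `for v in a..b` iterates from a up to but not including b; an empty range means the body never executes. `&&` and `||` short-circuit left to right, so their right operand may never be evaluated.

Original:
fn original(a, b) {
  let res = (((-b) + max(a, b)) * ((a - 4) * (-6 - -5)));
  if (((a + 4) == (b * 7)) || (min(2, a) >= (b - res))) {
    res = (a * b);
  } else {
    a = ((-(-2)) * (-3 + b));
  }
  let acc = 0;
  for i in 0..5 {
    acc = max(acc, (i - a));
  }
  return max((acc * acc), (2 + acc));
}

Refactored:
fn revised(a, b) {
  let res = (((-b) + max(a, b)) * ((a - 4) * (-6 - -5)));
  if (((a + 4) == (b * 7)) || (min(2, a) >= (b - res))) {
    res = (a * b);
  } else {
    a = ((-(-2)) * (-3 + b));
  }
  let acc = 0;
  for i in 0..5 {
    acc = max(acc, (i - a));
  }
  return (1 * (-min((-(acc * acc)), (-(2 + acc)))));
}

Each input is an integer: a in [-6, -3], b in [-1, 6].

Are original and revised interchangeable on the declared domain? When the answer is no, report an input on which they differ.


Behavior is preserved: although min/max/abs usage differs, constant usage differs, arithmetic usage differs, the outputs never diverge.
As a probe, take a=-3, b=3: original runs res := 0 | (((a + 4) == (b * 7)) || (min(2, a) >= (b - res))): false | a := 0 | acc := 0 | iter i=0: | acc := 0 | iter i=1: | acc := 1 | iter i=2: | acc := 2 | iter i=3: | acc := 3 | iter i=4: | acc := 4 | result 16; revised runs res := 0 | (((a + 4) == (b * 7)) || (min(2, a) >= (b - res))): false | a := 0 | acc := 0 | iter i=0: | acc := 0 | iter i=1: | acc := 1 | iter i=2: | acc := 2 | iter i=3: | acc := 3 | iter i=4: | acc := 4 | result 16; both end at 16.
Sweeping the whole domain (32 inputs) finds no disagreement.
verdict: equivalent


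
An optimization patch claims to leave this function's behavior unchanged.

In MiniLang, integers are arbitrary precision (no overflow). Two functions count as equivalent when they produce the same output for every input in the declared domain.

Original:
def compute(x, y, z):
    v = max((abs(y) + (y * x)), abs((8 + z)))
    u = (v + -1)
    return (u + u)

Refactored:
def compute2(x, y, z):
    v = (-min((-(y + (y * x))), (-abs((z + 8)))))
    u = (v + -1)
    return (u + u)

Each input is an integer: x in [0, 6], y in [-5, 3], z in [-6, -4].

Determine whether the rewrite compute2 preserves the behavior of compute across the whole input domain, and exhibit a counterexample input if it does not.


Consider the input x=0, y=-5, z=-6.
compute: v = 5; u = 4; return 8
compute2: v = 2; u = 1; return 2
8 and 2 differ, so these are not the same function on this domain.
verdict: not equivalent; witness: x=0, y=-5, z=-6


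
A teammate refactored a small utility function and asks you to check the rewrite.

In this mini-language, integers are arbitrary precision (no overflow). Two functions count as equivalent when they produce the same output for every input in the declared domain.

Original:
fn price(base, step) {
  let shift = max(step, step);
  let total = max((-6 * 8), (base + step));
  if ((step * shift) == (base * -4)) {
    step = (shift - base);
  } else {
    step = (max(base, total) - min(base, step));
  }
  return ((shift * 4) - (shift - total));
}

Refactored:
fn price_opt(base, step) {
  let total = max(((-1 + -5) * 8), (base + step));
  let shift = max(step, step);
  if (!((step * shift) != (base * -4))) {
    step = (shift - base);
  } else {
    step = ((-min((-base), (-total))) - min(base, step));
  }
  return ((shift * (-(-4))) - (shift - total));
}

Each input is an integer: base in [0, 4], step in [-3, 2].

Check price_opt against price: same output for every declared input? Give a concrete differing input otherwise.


Changes here: constant usage differs, plus comparison usage differs, plus boolean connective usage differs, plus arithmetic usage differs, plus min/max/abs usage differs; the full 30-point sweep finds no disagreement.
verdict: equivalent


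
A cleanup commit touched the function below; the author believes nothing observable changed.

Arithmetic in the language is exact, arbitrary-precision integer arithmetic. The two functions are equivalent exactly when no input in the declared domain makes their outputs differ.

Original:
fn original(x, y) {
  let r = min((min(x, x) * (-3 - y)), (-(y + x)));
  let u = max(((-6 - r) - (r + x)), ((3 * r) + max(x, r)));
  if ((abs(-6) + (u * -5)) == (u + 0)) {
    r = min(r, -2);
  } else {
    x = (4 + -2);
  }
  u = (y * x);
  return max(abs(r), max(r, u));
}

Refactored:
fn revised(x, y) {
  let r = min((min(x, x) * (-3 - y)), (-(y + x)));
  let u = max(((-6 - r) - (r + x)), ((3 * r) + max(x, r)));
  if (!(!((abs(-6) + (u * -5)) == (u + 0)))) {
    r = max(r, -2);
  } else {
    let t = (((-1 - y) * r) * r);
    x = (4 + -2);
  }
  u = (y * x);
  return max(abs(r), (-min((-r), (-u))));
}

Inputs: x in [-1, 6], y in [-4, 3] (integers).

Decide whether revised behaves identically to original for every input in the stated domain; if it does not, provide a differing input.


Not equivalent: x=1, y=-3 separates them (2 vs 0).
original: r := 0 | u := 1 | ((abs(-6) + (u * -5)) == (u + 0)): true | r := -2 | u := -3 | result 2
revised: r := 0 | u := 1 | (!(!((abs(-6) + (u * -5)) == (u + 0)))): true | r := 0 | u := -3 | result 0
verdict: not equivalent; witness: x=1, y=-3


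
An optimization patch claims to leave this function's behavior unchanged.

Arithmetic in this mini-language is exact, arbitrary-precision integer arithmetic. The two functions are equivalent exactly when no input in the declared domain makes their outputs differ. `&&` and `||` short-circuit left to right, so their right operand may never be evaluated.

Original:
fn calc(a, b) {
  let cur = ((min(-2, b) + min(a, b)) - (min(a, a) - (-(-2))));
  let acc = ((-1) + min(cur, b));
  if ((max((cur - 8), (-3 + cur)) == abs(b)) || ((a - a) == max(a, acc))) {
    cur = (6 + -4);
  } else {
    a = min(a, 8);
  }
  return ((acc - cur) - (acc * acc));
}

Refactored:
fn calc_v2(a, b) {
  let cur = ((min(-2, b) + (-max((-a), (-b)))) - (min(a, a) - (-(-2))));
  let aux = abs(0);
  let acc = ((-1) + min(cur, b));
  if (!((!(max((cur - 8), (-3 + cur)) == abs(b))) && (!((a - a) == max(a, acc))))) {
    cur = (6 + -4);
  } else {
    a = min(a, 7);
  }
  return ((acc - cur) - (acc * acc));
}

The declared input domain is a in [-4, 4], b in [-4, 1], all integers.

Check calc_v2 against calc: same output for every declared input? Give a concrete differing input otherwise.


Although `8` became `7`, no input in the stated domain can expose it; all 54 inputs agree.
verdict: equivalent


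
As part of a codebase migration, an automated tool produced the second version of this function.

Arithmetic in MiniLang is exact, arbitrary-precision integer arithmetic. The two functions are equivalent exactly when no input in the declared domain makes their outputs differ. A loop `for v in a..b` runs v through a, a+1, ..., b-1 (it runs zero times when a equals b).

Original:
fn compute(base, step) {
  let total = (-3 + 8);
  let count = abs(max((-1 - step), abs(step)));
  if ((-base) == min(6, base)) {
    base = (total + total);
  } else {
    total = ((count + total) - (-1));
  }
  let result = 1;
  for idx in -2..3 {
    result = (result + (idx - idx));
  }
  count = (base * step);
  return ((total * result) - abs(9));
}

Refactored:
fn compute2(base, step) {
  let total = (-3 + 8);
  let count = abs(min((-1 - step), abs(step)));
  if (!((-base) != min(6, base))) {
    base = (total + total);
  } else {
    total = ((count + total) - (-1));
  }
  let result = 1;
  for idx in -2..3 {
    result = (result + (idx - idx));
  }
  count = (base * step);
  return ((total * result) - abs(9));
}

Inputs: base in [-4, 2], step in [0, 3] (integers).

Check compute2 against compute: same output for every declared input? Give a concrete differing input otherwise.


These are not equivalent — on base=-4, step=0 the outputs split (-3 vs -2).
compute: total := 5 | count := 0 | ((-base) == min(6, base)): false | total := 6 | result := 1 | iter idx=-2: | result := 1 | iter idx=-1: | result := 1 | iter idx=0: | result := 1 | iter idx=1: | result := 1 | iter idx=2: | result := 1 | count := 0 | result -3
compute2: total := 5 | count := 1 | (!((-base) != min(6, base))): false | total := 7 | result := 1 | iter idx=-2: | result := 1 | iter idx=-1: | result := 1 | iter idx=0: | result := 1 | iter idx=1: | result := 1 | iter idx=2: | result := 1 | count := 0 | result -2
verdict: not equivalent; witness: base=-4, step=0


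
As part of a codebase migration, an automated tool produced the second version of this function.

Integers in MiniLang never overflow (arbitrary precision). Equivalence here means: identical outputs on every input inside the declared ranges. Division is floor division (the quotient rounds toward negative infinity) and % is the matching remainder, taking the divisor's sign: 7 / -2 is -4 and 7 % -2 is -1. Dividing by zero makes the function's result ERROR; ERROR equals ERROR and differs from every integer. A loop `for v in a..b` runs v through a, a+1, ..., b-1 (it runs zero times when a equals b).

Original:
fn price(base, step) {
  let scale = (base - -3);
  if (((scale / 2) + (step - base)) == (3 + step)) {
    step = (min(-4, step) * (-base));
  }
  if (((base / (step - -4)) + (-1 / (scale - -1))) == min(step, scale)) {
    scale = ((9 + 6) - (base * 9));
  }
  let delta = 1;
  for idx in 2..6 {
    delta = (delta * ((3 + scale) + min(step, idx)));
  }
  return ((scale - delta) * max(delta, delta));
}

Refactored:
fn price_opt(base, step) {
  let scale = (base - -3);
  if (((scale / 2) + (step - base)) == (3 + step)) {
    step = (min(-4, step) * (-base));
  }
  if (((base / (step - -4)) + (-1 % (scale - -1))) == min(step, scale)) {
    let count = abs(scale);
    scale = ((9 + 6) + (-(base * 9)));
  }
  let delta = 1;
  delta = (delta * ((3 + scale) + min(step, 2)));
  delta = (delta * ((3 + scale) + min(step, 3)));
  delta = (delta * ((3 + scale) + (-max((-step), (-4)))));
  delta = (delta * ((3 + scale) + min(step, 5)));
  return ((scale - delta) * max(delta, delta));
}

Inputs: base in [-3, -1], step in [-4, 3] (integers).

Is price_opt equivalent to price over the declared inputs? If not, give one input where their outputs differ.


Input base=-2, step=-3: -1406369482848 from price versus 0 from price_opt.
verdict: not equivalent; witness: base=-2, step=-3


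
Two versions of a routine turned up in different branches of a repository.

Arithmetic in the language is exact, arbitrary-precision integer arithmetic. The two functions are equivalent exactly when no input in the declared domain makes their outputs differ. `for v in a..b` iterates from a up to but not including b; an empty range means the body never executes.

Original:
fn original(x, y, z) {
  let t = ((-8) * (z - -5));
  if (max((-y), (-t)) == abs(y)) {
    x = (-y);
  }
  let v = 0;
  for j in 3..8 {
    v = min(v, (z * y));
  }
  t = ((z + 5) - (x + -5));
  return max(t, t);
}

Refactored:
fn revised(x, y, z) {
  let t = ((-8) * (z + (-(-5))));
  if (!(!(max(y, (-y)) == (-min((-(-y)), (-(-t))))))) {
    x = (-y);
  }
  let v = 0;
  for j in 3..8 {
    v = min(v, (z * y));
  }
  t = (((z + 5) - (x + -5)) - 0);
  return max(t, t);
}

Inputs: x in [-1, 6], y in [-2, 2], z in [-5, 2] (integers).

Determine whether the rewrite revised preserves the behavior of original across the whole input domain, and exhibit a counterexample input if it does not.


Reading the diff, among the changes: min/max/abs usage differs, plus constant usage differs, plus boolean connective usage differs, plus arithmetic usage differs.
One worked example (x=2, y=1, z=-3) — original: t becomes -16; next (max((-y), (-t)) == abs(y)) evaluates to false; next v becomes 0; next at j=3:; next v becomes -3; next at j=4:; next v becomes -3; next at j=5:; next v becomes -3; next at j=6:; next v becomes -3; next at j=7:; next v becomes -3; next t becomes 5; next final value 5; revised: t becomes -16; next (!(!(max(y, (-y)) == (-min((-(-y)), (-(-t))))))) evaluates to false; next v becomes 0; next at j=3:; next v becomes -3; next at j=4:; next v becomes -3; next at j=5:; next v becomes -3; next at j=6:; next v becomes -3; next at j=7:; next v becomes -3; next t becomes 5; next final value 5; agreement on 5.
Checked all 320 inputs in the declared domain: the outputs agree on every one.
verdict: equivalent


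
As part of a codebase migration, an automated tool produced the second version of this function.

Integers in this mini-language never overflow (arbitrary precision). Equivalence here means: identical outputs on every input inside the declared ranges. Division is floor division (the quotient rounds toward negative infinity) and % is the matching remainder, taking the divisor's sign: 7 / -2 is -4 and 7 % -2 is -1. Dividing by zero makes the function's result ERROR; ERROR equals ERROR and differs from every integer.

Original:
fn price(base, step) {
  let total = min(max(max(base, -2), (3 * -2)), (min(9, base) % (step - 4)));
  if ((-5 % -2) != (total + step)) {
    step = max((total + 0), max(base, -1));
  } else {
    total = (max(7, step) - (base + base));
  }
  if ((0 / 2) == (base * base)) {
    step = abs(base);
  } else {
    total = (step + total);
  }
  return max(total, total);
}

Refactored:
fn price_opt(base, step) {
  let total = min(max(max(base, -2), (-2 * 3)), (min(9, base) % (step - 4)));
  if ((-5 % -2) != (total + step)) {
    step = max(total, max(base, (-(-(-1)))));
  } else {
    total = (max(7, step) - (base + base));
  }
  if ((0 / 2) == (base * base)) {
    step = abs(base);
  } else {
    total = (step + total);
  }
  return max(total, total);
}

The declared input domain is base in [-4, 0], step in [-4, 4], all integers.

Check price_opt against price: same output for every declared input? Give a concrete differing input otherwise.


Behavior is preserved: although constant usage differs, and arithmetic usage differs, the outputs never diverge.
Tracing base=-3, step=1: price: total = -2; ((-5 % -2) != (total + step)) -> false; total = 13; ((0 / 2) == (base * base)) -> false; total = 14; return 14 | price_opt: total = -2; ((-5 % -2) != (total + step)) -> false; total = 13; ((0 / 2) == (base * base)) -> false; total = 14; return 14 — matching result 14.
Sweeping the whole domain (45 inputs) finds no disagreement.
verdict: equivalent


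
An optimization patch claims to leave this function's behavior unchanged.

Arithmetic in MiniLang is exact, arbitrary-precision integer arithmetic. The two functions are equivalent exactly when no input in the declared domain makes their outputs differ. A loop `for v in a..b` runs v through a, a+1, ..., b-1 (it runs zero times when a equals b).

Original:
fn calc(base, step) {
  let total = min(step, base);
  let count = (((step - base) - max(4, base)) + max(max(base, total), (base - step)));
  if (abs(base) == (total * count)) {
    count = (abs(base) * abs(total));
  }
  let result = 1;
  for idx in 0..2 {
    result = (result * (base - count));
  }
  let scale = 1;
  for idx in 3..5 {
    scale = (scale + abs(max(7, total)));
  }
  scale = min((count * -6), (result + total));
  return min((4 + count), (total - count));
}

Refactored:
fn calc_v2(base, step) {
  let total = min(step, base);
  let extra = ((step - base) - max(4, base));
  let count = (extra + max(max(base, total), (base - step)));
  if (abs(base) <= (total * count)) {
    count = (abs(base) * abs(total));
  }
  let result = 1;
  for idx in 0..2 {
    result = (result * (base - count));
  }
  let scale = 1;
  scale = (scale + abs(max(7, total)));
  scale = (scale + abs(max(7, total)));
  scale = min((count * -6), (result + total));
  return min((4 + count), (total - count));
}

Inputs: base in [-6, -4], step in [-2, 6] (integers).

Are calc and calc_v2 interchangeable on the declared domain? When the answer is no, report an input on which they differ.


At base=-6, step=-2: calc gives -2, calc_v2 gives -42.
verdict: not equivalent; witness: base=-6, step=-2


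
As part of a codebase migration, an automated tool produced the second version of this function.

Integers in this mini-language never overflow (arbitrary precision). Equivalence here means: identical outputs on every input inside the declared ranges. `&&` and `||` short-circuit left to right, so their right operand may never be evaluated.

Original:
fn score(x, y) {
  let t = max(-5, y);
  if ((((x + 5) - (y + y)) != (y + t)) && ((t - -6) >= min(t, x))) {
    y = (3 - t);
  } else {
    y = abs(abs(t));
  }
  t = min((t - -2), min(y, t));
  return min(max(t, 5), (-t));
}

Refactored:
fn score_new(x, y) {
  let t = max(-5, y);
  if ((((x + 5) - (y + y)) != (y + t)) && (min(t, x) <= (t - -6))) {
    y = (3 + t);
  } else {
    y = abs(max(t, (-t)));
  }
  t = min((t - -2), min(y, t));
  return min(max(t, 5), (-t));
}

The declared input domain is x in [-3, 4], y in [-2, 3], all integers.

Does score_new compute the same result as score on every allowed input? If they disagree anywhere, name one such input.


Evaluate both at x=-3, y=2.
score: t := 2 | ((((x + 5) - (y + y)) != (y + t)) && ((t - -6) >= min(t, x))): true | y := 1 | t := 1 | result -1
score_new: t := 2 | ((((x + 5) - (y + y)) != (y + t)) && (min(t, x) <= (t - -6))): true | y := 5 | t := 2 | result -2
-1 and -2 differ, so these are not the same function on this domain.
verdict: not equivalent; witness: x=-3, y=2


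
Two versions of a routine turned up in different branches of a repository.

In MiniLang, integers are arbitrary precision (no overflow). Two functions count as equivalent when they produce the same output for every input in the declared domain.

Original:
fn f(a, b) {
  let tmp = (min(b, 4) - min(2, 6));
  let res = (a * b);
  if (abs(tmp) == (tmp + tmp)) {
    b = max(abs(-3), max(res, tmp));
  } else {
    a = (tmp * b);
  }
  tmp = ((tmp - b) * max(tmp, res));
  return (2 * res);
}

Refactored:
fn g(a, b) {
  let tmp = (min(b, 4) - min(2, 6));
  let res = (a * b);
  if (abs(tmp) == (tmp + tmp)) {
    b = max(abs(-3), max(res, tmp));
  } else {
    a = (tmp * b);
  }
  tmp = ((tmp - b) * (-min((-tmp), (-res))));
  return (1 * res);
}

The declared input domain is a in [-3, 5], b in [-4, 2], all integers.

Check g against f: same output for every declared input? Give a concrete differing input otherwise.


Run the pair on a=-3, b=-4.
f: tmp = -6; res = 12; (abs(tmp) == (tmp + tmp)) -> false; a = 24; tmp = -24; return 24
g: tmp = -6; res = 12; (abs(tmp) == (tmp + tmp)) -> false; a = 24; tmp = -24; return 12
24 vs 12 — the two versions disagree here.
verdict: not equivalent; witness: a=-3, b=-4


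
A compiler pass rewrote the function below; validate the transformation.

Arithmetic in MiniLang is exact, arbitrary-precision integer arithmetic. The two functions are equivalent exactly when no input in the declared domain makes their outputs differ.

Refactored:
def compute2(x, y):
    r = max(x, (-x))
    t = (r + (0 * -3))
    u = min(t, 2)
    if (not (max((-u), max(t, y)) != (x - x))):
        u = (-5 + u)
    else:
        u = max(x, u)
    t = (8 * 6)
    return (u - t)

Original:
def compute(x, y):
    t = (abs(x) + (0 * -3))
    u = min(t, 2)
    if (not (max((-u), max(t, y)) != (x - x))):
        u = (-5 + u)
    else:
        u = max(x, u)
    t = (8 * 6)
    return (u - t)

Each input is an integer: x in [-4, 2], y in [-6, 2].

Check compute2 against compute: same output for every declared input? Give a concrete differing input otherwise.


Behavior is preserved: although local variable names differ, and min/max/abs usage differs, and statement counts differ, the outputs never diverge.
As a probe, take x=2, y=-5: compute runs t := 2 | u := 2 | (not (max((-u), max(t, y)) != (x - x))): false | u := 2 | t := 48 | result -46; compute2 runs r := 2 | t := 2 | u := 2 | (not (max((-u), max(t, y)) != (x - x))): false | u := 2 | t := 48 | result -46; both end at -46.
Sweeping the whole domain (63 inputs) finds no disagreement.
verdict: equivalent
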